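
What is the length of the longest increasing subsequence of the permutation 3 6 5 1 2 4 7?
4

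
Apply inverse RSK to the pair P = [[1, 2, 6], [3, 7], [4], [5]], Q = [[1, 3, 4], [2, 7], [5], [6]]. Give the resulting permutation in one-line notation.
5 1 4 7 3 2 6

Reverse the RSK construction: for i from n down to 1, find the cell of Q containing i, remove the entry at that cell from P, and reverse-bump it up through P; the value ejected from row 1 is w(i).

Step i=7: Q has 7 at row 2, column 2; remove 7 from row 2 of P and reverse-bump: 7 enters row 1 and ejects 6. So w(7) = 6. P is now [[1, 2, 7], [3], [4], [5]].
Step i=6: Q has 6 at row 4, column 1; remove 5 from row 4 of P and reverse-bump: 5 enters row 3 and ejects 4; 4 enters row 2 and ejects 3; 3 enters row 1 and ejects 2. So w(6) = 2. P is now [[1, 3, 7], [4], [5]].
Step i=5: Q has 5 at row 3, column 1; remove 5 from row 3 of P and reverse-bump: 5 enters row 2 and ejects 4; 4 enters row 1 and ejects 3. So w(5) = 3. P is now [[1, 4, 7], [5]].
Step i=4: Q has 4 at row 1, column 3; remove that cell from P, ejecting 7. So w(4) = 7. P is now [[1, 4], [5]].
Step i=3: Q has 3 at row 1, column 2; remove that cell from P, ejecting 4. So w(3) = 4. P is now [[1], [5]].
Step i=2: Q has 2 at row 2, column 1; remove 5 from row 2 of P and reverse-bump: 5 enters row 1 and ejects 1. So w(2) = 1. P is now [[5]].
Step i=1: Q has 1 at row 1, column 1; remove that cell from P, ejecting 5. So w(1) = 5. P is now [].

So w = 5 1 4 7 3 2 6.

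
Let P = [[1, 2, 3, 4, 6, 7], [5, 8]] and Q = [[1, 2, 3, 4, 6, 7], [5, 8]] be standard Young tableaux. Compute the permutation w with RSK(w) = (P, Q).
1 2 3 5 4 6 8 7

Reverse the RSK construction: for i from n down to 1, find the cell of Q containing i, remove the entry at that cell from P, and reverse-bump it up through P; the value ejected from row 1 is w(i).

Step i=8: Q has 8 at row 2, column 2; remove 8 from row 2 of P and reverse-bump: 8 enters row 1 and ejects 7. So w(8) = 7. P is now [[1, 2, 3, 4, 6, 8], [5]].
Step i=7: Q has 7 at row 1, column 6; remove that cell from P, ejecting 8. So w(7) = 8. P is now [[1, 2, 3, 4, 6], [5]].
Step i=6: Q has 6 at row 1, column 5; remove that cell from P, ejecting 6. So w(6) = 6. P is now [[1, 2, 3, 4], [5]].
Step i=5: Q has 5 at row 2, column 1; remove 5 from row 2 of P and reverse-bump: 5 enters row 1 and ejects 4. So w(5) = 4. P is now [[1, 2, 3, 5]].
Step i=4: Q has 4 at row 1, column 4; remove that cell from P, ejecting 5. So w(4) = 5. P is now [[1, 2, 3]].
Step i=3: Q has 3 at row 1, column 3; remove that cell from P, ejecting 3. So w(3) = 3. P is now [[1, 2]].
Step i=2: Q has 2 at row 1, column 2; remove that cell from P, ejecting 2. So w(2) = 2. P is now [[1]].
Step i=1: Q has 1 at row 1, column 1; remove that cell from P, ejecting 1. So w(1) = 1. P is now [].

So w = 1 2 3 5 4 6 8 7.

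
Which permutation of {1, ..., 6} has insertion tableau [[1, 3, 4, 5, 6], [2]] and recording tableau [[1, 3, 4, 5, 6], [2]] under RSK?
Reverse RSK: for i = n, n-1, ..., 1, locate i in Q, remove the corresponding corner cell from P, and reverse-bump its entry up through P; the value ejected from row 1 is w(i).

So w = 2 1 3 4 5 6.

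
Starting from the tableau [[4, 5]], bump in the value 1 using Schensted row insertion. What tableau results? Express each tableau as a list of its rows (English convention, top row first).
In row 1, 1 replaces 4 (the leftmost entry greater than 1); 4 is bumped to row 2. 4 starts a new row 2. The new tableau is [[1, 5], [4]].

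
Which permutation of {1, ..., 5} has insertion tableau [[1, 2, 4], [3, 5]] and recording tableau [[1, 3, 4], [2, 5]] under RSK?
3 1 2 5 4

Reverse the RSK construction: for i from n down to 1, find the cell of Q containing i, remove the entry at that cell from P, and reverse-bump it up through P; the value ejected from row 1 is w(i).

Step i=5: Q has 5 at row 2, column 2; remove 5 from row 2 of P and reverse-bump: 5 enters row 1 and ejects 4. So w(5) = 4. P is now [[1, 2, 5], [3]].
Step i=4: Q has 4 at row 1, column 3; remove that cell from P, ejecting 5. So w(4) = 5. P is now [[1, 2], [3]].
Step i=3: Q has 3 at row 1, column 2; remove that cell from P, ejecting 2. So w(3) = 2. P is now [[1], [3]].
Step i=2: Q has 2 at row 2, column 1; remove 3 from row 2 of P and reverse-bump: 3 enters row 1 and ejects 1. So w(2) = 1. P is now [[3]].
Step i=1: Q has 1 at row 1, column 1; remove that cell from P, ejecting 3. So w(1) = 3. P is now [].

So w = 3 1 2 5 4.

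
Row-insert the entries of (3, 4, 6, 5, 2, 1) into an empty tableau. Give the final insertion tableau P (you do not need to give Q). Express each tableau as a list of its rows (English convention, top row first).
P = [[1, 4, 5], [2], [3], [6]]

Insert 3: appended to row 1. P = [[3]].
Insert 4: appended to row 1. P = [[3, 4]].
Insert 6: appended to row 1. P = [[3, 4, 6]].
Insert 5: 5 bumps 6 from row 1; 6 starts row 2. P = [[3, 4, 5], [6]].
Insert 2: 2 bumps 3 from row 1; 3 bumps 6 from row 2; 6 starts row 3. P = [[2, 4, 5], [3], [6]].
Insert 1: 1 bumps 2 from row 1; 2 bumps 3 from row 2; 3 bumps 6 from row 3; 6 starts row 4. P = [[1, 4, 5], [2], [3], [6]].

So P = [[1, 4, 5], [2], [3], [6]].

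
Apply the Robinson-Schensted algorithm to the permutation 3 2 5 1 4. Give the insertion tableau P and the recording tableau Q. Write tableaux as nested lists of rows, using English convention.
P = [[1, 4], [2, 5], [3]], Q = [[1, 3], [2, 5], [4]]

Insert each entry of the permutation into P by Schensted row insertion, recording in Q the position of each new cell.

Insert 3: appended to row 1. P = [[3]], Q = [[1]].
Insert 2: 2 bumps 3 from row 1; 3 starts row 2. P = [[2], [3]], Q = [[1], [2]].
Insert 5: appended to row 1. P = [[2, 5], [3]], Q = [[1, 3], [2]].
Insert 1: 1 bumps 2 from row 1; 2 bumps 3 from row 2; 3 starts row 3. P = [[1, 5], [2], [3]], Q = [[1, 3], [2], [4]].
Insert 4: 4 bumps 5 from row 1; 5 appends to row 2. P = [[1, 4], [2, 5], [3]], Q = [[1, 3], [2, 5], [4]].

So P = [[1, 4], [2, 5], [3]], Q = [[1, 3], [2, 5], [4]].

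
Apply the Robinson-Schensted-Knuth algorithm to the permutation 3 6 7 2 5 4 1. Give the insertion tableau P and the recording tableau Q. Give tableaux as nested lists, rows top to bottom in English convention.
Insert each entry of the permutation into P by Schensted row insertion, recording in Q the position of each new cell.

Insert 3: appended to row 1. P = [[3]].
Insert 6: appended to row 1. P = [[3, 6]].
Insert 7: appended to row 1. P = [[3, 6, 7]].
Insert 2: 2 bumps 3 from row 1; 3 starts row 2. P = [[2, 6, 7], [3]].
Insert 5: 5 bumps 6 from row 1; 6 appends to row 2. P = [[2, 5, 7], [3, 6]].
Insert 4: 4 bumps 5 from row 1; 5 bumps 6 from row 2; 6 starts row 3. P = [[2, 4, 7], [3, 5], [6]].
Insert 1: 1 bumps 2 from row 1; 2 bumps 3 from row 2; 3 bumps 6 from row 3; 6 starts row 4. P = [[1, 4, 7], [2, 5], [3], [6]].

So P = [[1, 4, 7], [2, 5], [3], [6]], Q = [[1, 2, 3], [4, 5], [6], [7]].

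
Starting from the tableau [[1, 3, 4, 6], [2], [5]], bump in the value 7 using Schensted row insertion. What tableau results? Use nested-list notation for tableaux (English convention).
7 is larger than every entry of row 1, so it is appended to row 1. The new tableau is [[1, 3, 4, 6, 7], [2], [5]].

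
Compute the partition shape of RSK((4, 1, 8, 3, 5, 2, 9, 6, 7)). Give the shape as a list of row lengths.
[5, 3, 1]

Row-insert each entry into an empty tableau.

After inserting 4: P = [[4]].
After inserting 1: P = [[1], [4]].
After inserting 8: P = [[1, 8], [4]].
After inserting 3: P = [[1, 3], [4, 8]].
After inserting 5: P = [[1, 3, 5], [4, 8]].
After inserting 2: P = [[1, 2, 5], [3, 8], [4]].
After inserting 9: P = [[1, 2, 5, 9], [3, 8], [4]].
After inserting 6: P = [[1, 2, 5, 6], [3, 8, 9], [4]].
After inserting 7: P = [[1, 2, 5, 6, 7], [3, 8, 9], [4]].

The final insertion tableau P = [[1, 2, 5, 6, 7], [3, 8, 9], [4]] has shape [5, 3, 1].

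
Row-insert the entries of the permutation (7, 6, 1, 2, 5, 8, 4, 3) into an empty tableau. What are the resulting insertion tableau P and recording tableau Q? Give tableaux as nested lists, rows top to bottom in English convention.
Insert each entry of the permutation into P by Schensted row insertion, recording in Q the position of each new cell.

Insert 7: appended to row 1. P = [[7]].
Insert 6: 6 bumps 7 from row 1; 7 starts row 2. P = [[6], [7]].
Insert 1: 1 bumps 6 from row 1; 6 bumps 7 from row 2; 7 starts row 3. P = [[1], [6], [7]].
Insert 2: appended to row 1. P = [[1, 2], [6], [7]].
Insert 5: appended to row 1. P = [[1, 2, 5], [6], [7]].
Insert 8: appended to row 1. P = [[1, 2, 5, 8], [6], [7]].
Insert 4: 4 bumps 5 from row 1; 5 bumps 6 from row 2; 6 bumps 7 from row 3; 7 starts row 4. P = [[1, 2, 4, 8], [5], [6], [7]].
Insert 3: 3 bumps 4 from row 1; 4 bumps 5 from row 2; 5 bumps 6 from row 3; 6 bumps 7 from row 4; 7 starts row 5. P = [[1, 2, 3, 8], [4], [5], [6], [7]].

So P = [[1, 2, 3, 8], [4], [5], [6], [7]], Q = [[1, 4, 5, 6], [2], [3], [7], [8]].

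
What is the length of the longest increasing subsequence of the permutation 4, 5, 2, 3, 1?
2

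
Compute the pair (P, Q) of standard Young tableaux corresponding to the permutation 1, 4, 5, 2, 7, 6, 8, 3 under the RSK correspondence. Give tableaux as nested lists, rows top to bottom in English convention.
Insert each entry of the permutation into P by Schensted row insertion, recording in Q the position of each new cell.

After inserting 1: P = [[1]].
After inserting 4: P = [[1, 4]].
After inserting 5: P = [[1, 4, 5]].
After inserting 2: P = [[1, 2, 5], [4]].
After inserting 7: P = [[1, 2, 5, 7], [4]].
After inserting 6: P = [[1, 2, 5, 6], [4, 7]].
After inserting 8: P = [[1, 2, 5, 6, 8], [4, 7]].
After inserting 3: P = [[1, 2, 3, 6, 8], [4, 5], [7]].

So P = [[1, 2, 3, 6, 8], [4, 5], [7]], Q = [[1, 2, 3, 5, 7], [4, 6], [8]].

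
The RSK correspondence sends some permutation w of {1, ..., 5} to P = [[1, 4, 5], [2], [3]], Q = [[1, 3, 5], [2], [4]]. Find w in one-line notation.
3 2 4 1 5

Reverse RSK: for i = n, n-1, ..., 1, locate i in Q, remove the corresponding corner cell from P, and reverse-bump its entry up through P; the value ejected from row 1 is w(i).

So w = 3 2 4 1 5.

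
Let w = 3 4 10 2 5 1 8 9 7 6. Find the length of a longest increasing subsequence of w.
5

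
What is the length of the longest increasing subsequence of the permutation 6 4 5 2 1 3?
2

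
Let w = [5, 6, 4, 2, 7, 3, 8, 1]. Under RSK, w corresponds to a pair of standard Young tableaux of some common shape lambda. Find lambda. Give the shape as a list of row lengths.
[4, 2, 1, 1]

Row-insert each entry into an empty tableau.

After inserting 5: P = [[5]].
After inserting 6: P = [[5, 6]].
After inserting 4: P = [[4, 6], [5]].
After inserting 2: P = [[2, 6], [4], [5]].
After inserting 7: P = [[2, 6, 7], [4], [5]].
After inserting 3: P = [[2, 3, 7], [4, 6], [5]].
After inserting 8: P = [[2, 3, 7, 8], [4, 6], [5]].
After inserting 1: P = [[1, 3, 7, 8], [2, 6], [4], [5]].

The final insertion tableau P = [[1, 3, 7, 8], [2, 6], [4], [5]] has shape [4, 2, 1, 1].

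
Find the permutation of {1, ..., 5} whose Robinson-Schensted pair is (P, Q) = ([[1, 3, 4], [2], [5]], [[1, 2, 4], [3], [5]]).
2 5 3 4 1

Reverse the RSK construction: for i from n down to 1, find the cell of Q containing i, remove the entry at that cell from P, and reverse-bump it up through P; the value ejected from row 1 is w(i).

Step i=5: Q has 5 at row 3, column 1; remove 5 from row 3 of P and reverse-bump: 5 enters row 2 and ejects 2; 2 enters row 1 and ejects 1. So w(5) = 1. P is now [[2, 3, 4], [5]].
Step i=4: Q has 4 at row 1, column 3; remove that cell from P, ejecting 4. So w(4) = 4. P is now [[2, 3], [5]].
Step i=3: Q has 3 at row 2, column 1; remove 5 from row 2 of P and reverse-bump: 5 enters row 1 and ejects 3. So w(3) = 3. P is now [[2, 5]].
Step i=2: Q has 2 at row 1, column 2; remove that cell from P, ejecting 5. So w(2) = 5. P is now [[2]].
Step i=1: Q has 1 at row 1, column 1; remove that cell from P, ejecting 2. So w(1) = 2. P is now [].

So w = 2 5 3 4 1.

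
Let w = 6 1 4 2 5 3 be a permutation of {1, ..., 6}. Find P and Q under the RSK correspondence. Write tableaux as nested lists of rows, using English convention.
Insert each entry of the permutation into P by Schensted row insertion, recording in Q the position of each new cell.

Insert 6: appended to row 1. P = [[6]], Q = [[1]].
Insert 1: 1 bumps 6 from row 1; 6 starts row 2. P = [[1], [6]], Q = [[1], [2]].
Insert 4: appended to row 1. P = [[1, 4], [6]], Q = [[1, 3], [2]].
Insert 2: 2 bumps 4 from row 1; 4 bumps 6 from row 2; 6 starts row 3. P = [[1, 2], [4], [6]], Q = [[1, 3], [2], [4]].
Insert 5: appended to row 1. P = [[1, 2, 5], [4], [6]], Q = [[1, 3, 5], [2], [4]].
Insert 3: 3 bumps 5 from row 1; 5 appends to row 2. P = [[1, 2, 3], [4, 5], [6]], Q = [[1, 3, 5], [2, 6], [4]].

So P = [[1, 2, 3], [4, 5], [6]], Q = [[1, 3, 5], [2, 6], [4]].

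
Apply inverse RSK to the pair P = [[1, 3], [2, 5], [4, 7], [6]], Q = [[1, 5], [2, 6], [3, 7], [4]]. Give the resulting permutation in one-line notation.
6 4 2 1 7 5 3

Reverse the RSK construction: for i from n down to 1, find the cell of Q containing i, remove the entry at that cell from P, and reverse-bump it up through P; the value ejected from row 1 is w(i).

Step i=7: Q has 7 at row 3, column 2; remove 7 from row 3 of P and reverse-bump: 7 enters row 2 and ejects 5; 5 enters row 1 and ejects 3. So w(7) = 3. P is now [[1, 5], [2, 7], [4], [6]].
Step i=6: Q has 6 at row 2, column 2; remove 7 from row 2 of P and reverse-bump: 7 enters row 1 and ejects 5. So w(6) = 5. P is now [[1, 7], [2], [4], [6]].
Step i=5: Q has 5 at row 1, column 2; remove that cell from P, ejecting 7. So w(5) = 7. P is now [[1], [2], [4], [6]].
Step i=4: Q has 4 at row 4, column 1; remove 6 from row 4 of P and reverse-bump: 6 enters row 3 and ejects 4; 4 enters row 2 and ejects 2; 2 enters row 1 and ejects 1. So w(4) = 1. P is now [[2], [4], [6]].
Step i=3: Q has 3 at row 3, column 1; remove 6 from row 3 of P and reverse-bump: 6 enters row 2 and ejects 4; 4 enters row 1 and ejects 2. So w(3) = 2. P is now [[4], [6]].
Step i=2: Q has 2 at row 2, column 1; remove 6 from row 2 of P and reverse-bump: 6 enters row 1 and ejects 4. So w(2) = 4. P is now [[6]].
Step i=1: Q has 1 at row 1, column 1; remove that cell from P, ejecting 6. So w(1) = 6. P is now [].

So w = 6 4 2 1 7 5 3.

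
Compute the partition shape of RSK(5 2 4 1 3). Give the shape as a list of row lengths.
[2, 2, 1]

RSK row insertion gives P = [[1, 3], [2, 4], [5]], which has shape [2, 2, 1].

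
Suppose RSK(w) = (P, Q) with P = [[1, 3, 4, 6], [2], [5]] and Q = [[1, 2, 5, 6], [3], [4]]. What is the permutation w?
2 5 3 1 4 6

Reverse RSK: for i = n, n-1, ..., 1, locate i in Q, remove the corresponding corner cell from P, and reverse-bump its entry up through P; the value ejected from row 1 is w(i).

So w = 2 5 3 1 4 6.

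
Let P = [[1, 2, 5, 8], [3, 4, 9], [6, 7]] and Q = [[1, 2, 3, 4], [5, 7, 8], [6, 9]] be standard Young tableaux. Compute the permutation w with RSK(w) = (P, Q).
Reverse RSK: for i = n, n-1, ..., 1, locate i in Q, remove the corresponding corner cell from P, and reverse-bump its entry up through P; the value ejected from row 1 is w(i).

So w = 3 6 7 9 4 1 5 8 2.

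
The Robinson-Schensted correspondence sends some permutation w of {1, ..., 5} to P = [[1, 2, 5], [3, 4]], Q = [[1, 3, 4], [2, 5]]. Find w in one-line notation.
Reverse the RSK construction: for i from n down to 1, find the cell of Q containing i, remove the entry at that cell from P, and reverse-bump it up through P; the value ejected from row 1 is w(i).

Step i=5: Q has 5 at row 2, column 2; remove 4 from row 2 of P and reverse-bump: 4 enters row 1 and ejects 2. So w(5) = 2. P is now [[1, 4, 5], [3]].
Step i=4: Q has 4 at row 1, column 3; remove that cell from P, ejecting 5. So w(4) = 5. P is now [[1, 4], [3]].
Step i=3: Q has 3 at row 1, column 2; remove that cell from P, ejecting 4. So w(3) = 4. P is now [[1], [3]].
Step i=2: Q has 2 at row 2, column 1; remove 3 from row 2 of P and reverse-bump: 3 enters row 1 and ejects 1. So w(2) = 1. P is now [[3]].
Step i=1: Q has 1 at row 1, column 1; remove that cell from P, ejecting 3. So w(1) = 3. P is now [].

So w = 3 1 4 5 2.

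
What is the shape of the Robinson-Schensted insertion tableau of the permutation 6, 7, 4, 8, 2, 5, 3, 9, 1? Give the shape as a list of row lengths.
Row-insert each entry into an empty tableau.

After inserting 6: P = [[6]].
After inserting 7: P = [[6, 7]].
After inserting 4: P = [[4, 7], [6]].
After inserting 8: P = [[4, 7, 8], [6]].
After inserting 2: P = [[2, 7, 8], [4], [6]].
After inserting 5: P = [[2, 5, 8], [4, 7], [6]].
After inserting 3: P = [[2, 3, 8], [4, 5], [6, 7]].
After inserting 9: P = [[2, 3, 8, 9], [4, 5], [6, 7]].
After inserting 1: P = [[1, 3, 8, 9], [2, 5], [4, 7], [6]].

The final insertion tableau P = [[1, 3, 8, 9], [2, 5], [4, 7], [6]] has shape [4, 2, 2, 1].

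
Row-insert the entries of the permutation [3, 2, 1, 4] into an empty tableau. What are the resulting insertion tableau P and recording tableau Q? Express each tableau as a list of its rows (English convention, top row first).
Insert each entry of the permutation into P by Schensted row insertion, recording in Q the position of each new cell.

Insert 3: appended to row 1. P = [[3]], Q = [[1]].
Insert 2: 2 bumps 3 from row 1; 3 starts row 2. P = [[2], [3]], Q = [[1], [2]].
Insert 1: 1 bumps 2 from row 1; 2 bumps 3 from row 2; 3 starts row 3. P = [[1], [2], [3]], Q = [[1], [2], [3]].
Insert 4: appended to row 1. P = [[1, 4], [2], [3]], Q = [[1, 4], [2], [3]].

So P = [[1, 4], [2], [3]], Q = [[1, 4], [2], [3]].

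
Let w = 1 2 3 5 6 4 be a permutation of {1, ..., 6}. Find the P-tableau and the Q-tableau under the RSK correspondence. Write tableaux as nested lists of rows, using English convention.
Insert each entry of the permutation into P by Schensted row insertion, recording in Q the position of each new cell.

Insert 1: appended to row 1. P = [[1]].
Insert 2: appended to row 1. P = [[1, 2]].
Insert 3: appended to row 1. P = [[1, 2, 3]].
Insert 5: appended to row 1. P = [[1, 2, 3, 5]].
Insert 6: appended to row 1. P = [[1, 2, 3, 5, 6]].
Insert 4: 4 bumps 5 from row 1; 5 starts row 2. P = [[1, 2, 3, 4, 6], [5]].

So P = [[1, 2, 3, 4, 6], [5]], Q = [[1, 2, 3, 4, 5], [6]].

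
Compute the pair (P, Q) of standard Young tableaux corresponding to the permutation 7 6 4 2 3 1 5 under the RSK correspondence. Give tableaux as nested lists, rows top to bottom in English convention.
P = [[1, 3, 5], [2], [4], [6], [7]], Q = [[1, 5, 7], [2], [3], [4], [6]]

Insert each entry of the permutation into P by Schensted row insertion, recording in Q the position of each new cell.

Insert 7: appended to row 1. P = [[7]].
Insert 6: 6 bumps 7 from row 1; 7 starts row 2. P = [[6], [7]].
Insert 4: 4 bumps 6 from row 1; 6 bumps 7 from row 2; 7 starts row 3. P = [[4], [6], [7]].
Insert 2: 2 bumps 4 from row 1; 4 bumps 6 from row 2; 6 bumps 7 from row 3; 7 starts row 4. P = [[2], [4], [6], [7]].
Insert 3: appended to row 1. P = [[2, 3], [4], [6], [7]].
Insert 1: 1 bumps 2 from row 1; 2 bumps 4 from row 2; 4 bumps 6 from row 3; 6 bumps 7 from row 4; 7 starts row 5. P = [[1, 3], [2], [4], [6], [7]].
Insert 5: appended to row 1. P = [[1, 3, 5], [2], [4], [6], [7]].

So P = [[1, 3, 5], [2], [4], [6], [7]], Q = [[1, 5, 7], [2], [3], [4], [6]].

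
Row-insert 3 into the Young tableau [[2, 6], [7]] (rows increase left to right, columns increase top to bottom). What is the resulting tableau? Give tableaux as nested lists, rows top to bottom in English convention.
[[2, 3], [6], [7]]

In row 1, 3 replaces 6 (the leftmost entry greater than 3); 6 is bumped to row 2. In row 2, 6 replaces 7 (the leftmost entry greater than 6); 7 is bumped to row 3. 7 starts a new row 3. The new tableau is [[2, 3], [6], [7]].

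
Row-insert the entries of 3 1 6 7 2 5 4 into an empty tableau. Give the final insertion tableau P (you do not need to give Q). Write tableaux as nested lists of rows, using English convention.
P = [[1, 2, 4], [3, 5, 7], [6]]

After inserting 3: P = [[3]].
After inserting 1: P = [[1], [3]].
After inserting 6: P = [[1, 6], [3]].
After inserting 7: P = [[1, 6, 7], [3]].
After inserting 2: P = [[1, 2, 7], [3, 6]].
After inserting 5: P = [[1, 2, 5], [3, 6, 7]].
After inserting 4: P = [[1, 2, 4], [3, 5, 7], [6]].

So P = [[1, 2, 4], [3, 5, 7], [6]].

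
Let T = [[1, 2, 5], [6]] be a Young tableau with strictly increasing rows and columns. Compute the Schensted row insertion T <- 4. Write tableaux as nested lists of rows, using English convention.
[[1, 2, 4], [5], [6]]

In row 1, 4 replaces 5 (the leftmost entry greater than 4); 5 is bumped to row 2. In row 2, 5 replaces 6 (the leftmost entry greater than 5); 6 is bumped to row 3. 6 starts a new row 3. The new tableau is [[1, 2, 4], [5], [6]].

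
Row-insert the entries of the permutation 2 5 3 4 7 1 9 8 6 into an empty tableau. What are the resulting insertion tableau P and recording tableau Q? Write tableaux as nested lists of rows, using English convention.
P = [[1, 3, 4, 6, 8], [2, 7], [5, 9]], Q = [[1, 2, 4, 5, 7], [3, 8], [6, 9]]

Insert each entry of the permutation into P by Schensted row insertion, recording in Q the position of each new cell.

After inserting 2: P = [[2]].
After inserting 5: P = [[2, 5]].
After inserting 3: P = [[2, 3], [5]].
After inserting 4: P = [[2, 3, 4], [5]].
After inserting 7: P = [[2, 3, 4, 7], [5]].
After inserting 1: P = [[1, 3, 4, 7], [2], [5]].
After inserting 9: P = [[1, 3, 4, 7, 9], [2], [5]].
After inserting 8: P = [[1, 3, 4, 7, 8], [2, 9], [5]].
After inserting 6: P = [[1, 3, 4, 6, 8], [2, 7], [5, 9]].

So P = [[1, 3, 4, 6, 8], [2, 7], [5, 9]], Q = [[1, 2, 4, 5, 7], [3, 8], [6, 9]].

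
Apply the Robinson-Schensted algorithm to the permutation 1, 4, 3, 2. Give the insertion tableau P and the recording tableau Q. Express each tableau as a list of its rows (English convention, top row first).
P = [[1, 2], [3], [4]], Q = [[1, 2], [3], [4]]

Insert each entry of the permutation into P by Schensted row insertion, recording in Q the position of each new cell.

Insert 1: appended to row 1. P = [[1]], Q = [[1]].
Insert 4: appended to row 1. P = [[1, 4]], Q = [[1, 2]].
Insert 3: 3 bumps 4 from row 1; 4 starts row 2. P = [[1, 3], [4]], Q = [[1, 2], [3]].
Insert 2: 2 bumps 3 from row 1; 3 bumps 4 from row 2; 4 starts row 3. P = [[1, 2], [3], [4]], Q = [[1, 2], [3], [4]].

So P = [[1, 2], [3], [4]], Q = [[1, 2], [3], [4]].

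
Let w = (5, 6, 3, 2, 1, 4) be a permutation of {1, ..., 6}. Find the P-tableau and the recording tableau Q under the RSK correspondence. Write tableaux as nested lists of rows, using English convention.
P = [[1, 4], [2, 6], [3], [5]], Q = [[1, 2], [3, 6], [4], [5]]

Insert each entry of the permutation into P by Schensted row insertion, recording in Q the position of each new cell.

After inserting 5: P = [[5]].
After inserting 6: P = [[5, 6]].
After inserting 3: P = [[3, 6], [5]].
After inserting 2: P = [[2, 6], [3], [5]].
After inserting 1: P = [[1, 6], [2], [3], [5]].
After inserting 4: P = [[1, 4], [2, 6], [3], [5]].

So P = [[1, 4], [2, 6], [3], [5]], Q = [[1, 2], [3, 6], [4], [5]].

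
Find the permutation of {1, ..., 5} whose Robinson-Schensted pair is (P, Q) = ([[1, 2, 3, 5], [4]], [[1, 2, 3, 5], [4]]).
Reverse the RSK construction: for i from n down to 1, find the cell of Q containing i, remove the entry at that cell from P, and reverse-bump it up through P; the value ejected from row 1 is w(i).

Step i=5: Q has 5 at row 1, column 4; remove that cell from P, ejecting 5. So w(5) = 5. P is now [[1, 2, 3], [4]].
Step i=4: Q has 4 at row 2, column 1; remove 4 from row 2 of P and reverse-bump: 4 enters row 1 and ejects 3. So w(4) = 3. P is now [[1, 2, 4]].
Step i=3: Q has 3 at row 1, column 3; remove that cell from P, ejecting 4. So w(3) = 4. P is now [[1, 2]].
Step i=2: Q has 2 at row 1, column 2; remove that cell from P, ejecting 2. So w(2) = 2. P is now [[1]].
Step i=1: Q has 1 at row 1, column 1; remove that cell from P, ejecting 1. So w(1) = 1. P is now [].

So w = 1 2 4 3 5.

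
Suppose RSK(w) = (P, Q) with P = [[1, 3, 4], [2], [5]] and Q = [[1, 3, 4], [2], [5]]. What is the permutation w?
5 2 3 4 1

Reverse the RSK construction: for i from n down to 1, find the cell of Q containing i, remove the entry at that cell from P, and reverse-bump it up through P; the value ejected from row 1 is w(i).

Step i=5: Q has 5 at row 3, column 1; remove 5 from row 3 of P and reverse-bump: 5 enters row 2 and ejects 2; 2 enters row 1 and ejects 1. So w(5) = 1. P is now [[2, 3, 4], [5]].
Step i=4: Q has 4 at row 1, column 3; remove that cell from P, ejecting 4. So w(4) = 4. P is now [[2, 3], [5]].
Step i=3: Q has 3 at row 1, column 2; remove that cell from P, ejecting 3. So w(3) = 3. P is now [[2], [5]].
Step i=2: Q has 2 at row 2, column 1; remove 5 from row 2 of P and reverse-bump: 5 enters row 1 and ejects 2. So w(2) = 2. P is now [[5]].
Step i=1: Q has 1 at row 1, column 1; remove that cell from P, ejecting 5. So w(1) = 5. P is now [].

So w = 5 2 3 4 1.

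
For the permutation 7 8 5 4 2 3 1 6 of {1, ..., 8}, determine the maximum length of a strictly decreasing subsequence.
5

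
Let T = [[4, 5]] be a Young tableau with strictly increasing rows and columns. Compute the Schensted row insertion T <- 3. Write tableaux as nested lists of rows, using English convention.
[[3, 5], [4]]

In row 1, 3 replaces 4 (the leftmost entry greater than 3); 4 is bumped to row 2. 4 starts a new row 2. The new tableau is [[3, 5], [4]].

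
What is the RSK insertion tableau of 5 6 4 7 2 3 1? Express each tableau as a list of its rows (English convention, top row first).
P = [[1, 3, 7], [2, 6], [4], [5]]

After inserting 5: P = [[5]].
After inserting 6: P = [[5, 6]].
After inserting 4: P = [[4, 6], [5]].
After inserting 7: P = [[4, 6, 7], [5]].
After inserting 2: P = [[2, 6, 7], [4], [5]].
After inserting 3: P = [[2, 3, 7], [4, 6], [5]].
After inserting 1: P = [[1, 3, 7], [2, 6], [4], [5]].

So P = [[1, 3, 7], [2, 6], [4], [5]].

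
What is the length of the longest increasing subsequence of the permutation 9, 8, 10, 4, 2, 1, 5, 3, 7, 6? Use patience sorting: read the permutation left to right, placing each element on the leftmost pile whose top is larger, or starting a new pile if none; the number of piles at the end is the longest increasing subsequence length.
9: new pile. tops = [9]
8: onto pile 1 (replacing 9). tops = [8]
10: new pile. tops = [8, 10]
4: onto pile 1 (replacing 8). tops = [4, 10]
2: onto pile 1 (replacing 4). tops = [2, 10]
1: onto pile 1 (replacing 2). tops = [1, 10]
5: onto pile 2 (replacing 10). tops = [1, 5]
3: onto pile 2 (replacing 5). tops = [1, 3]
7: new pile. tops = [1, 3, 7]
6: onto pile 3 (replacing 7). tops = [1, 3, 6]

3 piles, so the longest increasing subsequence has length 3.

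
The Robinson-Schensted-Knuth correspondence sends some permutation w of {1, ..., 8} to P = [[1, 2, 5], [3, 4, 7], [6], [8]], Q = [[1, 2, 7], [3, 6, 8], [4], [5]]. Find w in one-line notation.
Reverse the RSK construction: for i from n down to 1, find the cell of Q containing i, remove the entry at that cell from P, and reverse-bump it up through P; the value ejected from row 1 is w(i).

Step i=8: Q has 8 at row 2, column 3; remove 7 from row 2 of P and reverse-bump: 7 enters row 1 and ejects 5. So w(8) = 5. P is now [[1, 2, 7], [3, 4], [6], [8]].
Step i=7: Q has 7 at row 1, column 3; remove that cell from P, ejecting 7. So w(7) = 7. P is now [[1, 2], [3, 4], [6], [8]].
Step i=6: Q has 6 at row 2, column 2; remove 4 from row 2 of P and reverse-bump: 4 enters row 1 and ejects 2. So w(6) = 2. P is now [[1, 4], [3], [6], [8]].
Step i=5: Q has 5 at row 4, column 1; remove 8 from row 4 of P and reverse-bump: 8 enters row 3 and ejects 6; 6 enters row 2 and ejects 3; 3 enters row 1 and ejects 1. So w(5) = 1. P is now [[3, 4], [6], [8]].
Step i=4: Q has 4 at row 3, column 1; remove 8 from row 3 of P and reverse-bump: 8 enters row 2 and ejects 6; 6 enters row 1 and ejects 4. So w(4) = 4. P is now [[3, 6], [8]].
Step i=3: Q has 3 at row 2, column 1; remove 8 from row 2 of P and reverse-bump: 8 enters row 1 and ejects 6. So w(3) = 6. P is now [[3, 8]].
Step i=2: Q has 2 at row 1, column 2; remove that cell from P, ejecting 8. So w(2) = 8. P is now [[3]].
Step i=1: Q has 1 at row 1, column 1; remove that cell from P, ejecting 3. So w(1) = 3. P is now [].

So w = 3 8 6 4 1 2 7 5.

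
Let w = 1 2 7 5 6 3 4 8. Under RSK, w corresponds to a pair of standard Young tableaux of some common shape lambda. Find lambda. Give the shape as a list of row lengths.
[5, 2, 1]

RSK row insertion gives P = [[1, 2, 3, 4, 8], [5, 6], [7]], which has shape [5, 2, 1].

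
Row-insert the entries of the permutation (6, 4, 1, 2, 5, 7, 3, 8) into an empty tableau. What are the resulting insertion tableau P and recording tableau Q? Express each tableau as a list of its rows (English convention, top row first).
Insert each entry of the permutation into P by Schensted row insertion, recording in Q the position of each new cell.

Insert 6: appended to row 1. P = [[6]].
Insert 4: 4 bumps 6 from row 1; 6 starts row 2. P = [[4], [6]].
Insert 1: 1 bumps 4 from row 1; 4 bumps 6 from row 2; 6 starts row 3. P = [[1], [4], [6]].
Insert 2: appended to row 1. P = [[1, 2], [4], [6]].
Insert 5: appended to row 1. P = [[1, 2, 5], [4], [6]].
Insert 7: appended to row 1. P = [[1, 2, 5, 7], [4], [6]].
Insert 3: 3 bumps 5 from row 1; 5 appends to row 2. P = [[1, 2, 3, 7], [4, 5], [6]].
Insert 8: appended to row 1. P = [[1, 2, 3, 7, 8], [4, 5], [6]].

So P = [[1, 2, 3, 7, 8], [4, 5], [6]], Q = [[1, 4, 5, 6, 8], [2, 7], [3]].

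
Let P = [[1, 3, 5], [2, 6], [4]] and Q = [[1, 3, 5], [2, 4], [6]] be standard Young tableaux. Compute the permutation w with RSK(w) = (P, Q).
Reverse the RSK construction: for i from n down to 1, find the cell of Q containing i, remove the entry at that cell from P, and reverse-bump it up through P; the value ejected from row 1 is w(i).

Step i=6: Q has 6 at row 3, column 1; remove 4 from row 3 of P and reverse-bump: 4 enters row 2 and ejects 2; 2 enters row 1 and ejects 1. So w(6) = 1. P is now [[2, 3, 5], [4, 6]].
Step i=5: Q has 5 at row 1, column 3; remove that cell from P, ejecting 5. So w(5) = 5. P is now [[2, 3], [4, 6]].
Step i=4: Q has 4 at row 2, column 2; remove 6 from row 2 of P and reverse-bump: 6 enters row 1 and ejects 3. So w(4) = 3. P is now [[2, 6], [4]].
Step i=3: Q has 3 at row 1, column 2; remove that cell from P, ejecting 6. So w(3) = 6. P is now [[2], [4]].
Step i=2: Q has 2 at row 2, column 1; remove 4 from row 2 of P and reverse-bump: 4 enters row 1 and ejects 2. So w(2) = 2. P is now [[4]].
Step i=1: Q has 1 at row 1, column 1; remove that cell from P, ejecting 4. So w(1) = 4. P is now [].

So w = 4 2 6 3 5 1.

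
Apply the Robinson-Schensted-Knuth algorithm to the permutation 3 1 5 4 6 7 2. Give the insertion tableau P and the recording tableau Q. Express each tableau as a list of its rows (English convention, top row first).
Insert each entry of the permutation into P by Schensted row insertion, recording in Q the position of each new cell.

After inserting 3: P = [[3]].
After inserting 1: P = [[1], [3]].
After inserting 5: P = [[1, 5], [3]].
After inserting 4: P = [[1, 4], [3, 5]].
After inserting 6: P = [[1, 4, 6], [3, 5]].
After inserting 7: P = [[1, 4, 6, 7], [3, 5]].
After inserting 2: P = [[1, 2, 6, 7], [3, 4], [5]].

So P = [[1, 2, 6, 7], [3, 4], [5]], Q = [[1, 3, 5, 6], [2, 4], [7]].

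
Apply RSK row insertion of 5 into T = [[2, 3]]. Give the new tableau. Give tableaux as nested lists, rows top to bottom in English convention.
[[2, 3, 5]]

5 is larger than every entry of row 1, so it is appended to row 1. The new tableau is [[2, 3, 5]].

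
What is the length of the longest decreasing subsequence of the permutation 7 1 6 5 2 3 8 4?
4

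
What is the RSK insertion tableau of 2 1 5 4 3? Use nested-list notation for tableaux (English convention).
After inserting 2: P = [[2]].
After inserting 1: P = [[1], [2]].
After inserting 5: P = [[1, 5], [2]].
After inserting 4: P = [[1, 4], [2, 5]].
After inserting 3: P = [[1, 3], [2, 4], [5]].

So P = [[1, 3], [2, 4], [5]].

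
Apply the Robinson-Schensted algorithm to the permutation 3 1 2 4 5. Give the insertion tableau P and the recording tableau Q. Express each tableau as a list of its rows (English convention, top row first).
P = [[1, 2, 4, 5], [3]], Q = [[1, 3, 4, 5], [2]]

Insert each entry of the permutation into P by Schensted row insertion, recording in Q the position of each new cell.

After inserting 3: P = [[3]].
After inserting 1: P = [[1], [3]].
After inserting 2: P = [[1, 2], [3]].
After inserting 4: P = [[1, 2, 4], [3]].
After inserting 5: P = [[1, 2, 4, 5], [3]].

So P = [[1, 2, 4, 5], [3]], Q = [[1, 3, 4, 5], [2]].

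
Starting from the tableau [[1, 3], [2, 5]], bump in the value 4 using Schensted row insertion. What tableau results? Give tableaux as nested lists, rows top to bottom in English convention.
4 is larger than every entry of row 1, so it is appended to row 1. The new tableau is [[1, 3, 4], [2, 5]].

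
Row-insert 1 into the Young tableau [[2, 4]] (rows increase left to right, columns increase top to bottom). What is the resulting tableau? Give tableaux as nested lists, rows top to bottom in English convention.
[[1, 4], [2]]

In row 1, 1 replaces 2 (the leftmost entry greater than 1); 2 is bumped to row 2. 2 starts a new row 2. The new tableau is [[1, 4], [2]].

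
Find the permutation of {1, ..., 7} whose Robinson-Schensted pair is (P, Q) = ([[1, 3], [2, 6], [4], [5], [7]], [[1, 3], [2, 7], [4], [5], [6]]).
Reverse the RSK construction: for i from n down to 1, find the cell of Q containing i, remove the entry at that cell from P, and reverse-bump it up through P; the value ejected from row 1 is w(i).

Step i=7: Q has 7 at row 2, column 2; remove 6 from row 2 of P and reverse-bump: 6 enters row 1 and ejects 3. So w(7) = 3. P is now [[1, 6], [2], [4], [5], [7]].
Step i=6: Q has 6 at row 5, column 1; remove 7 from row 5 of P and reverse-bump: 7 enters row 4 and ejects 5; 5 enters row 3 and ejects 4; 4 enters row 2 and ejects 2; 2 enters row 1 and ejects 1. So w(6) = 1. P is now [[2, 6], [4], [5], [7]].
Step i=5: Q has 5 at row 4, column 1; remove 7 from row 4 of P and reverse-bump: 7 enters row 3 and ejects 5; 5 enters row 2 and ejects 4; 4 enters row 1 and ejects 2. So w(5) = 2. P is now [[4, 6], [5], [7]].
Step i=4: Q has 4 at row 3, column 1; remove 7 from row 3 of P and reverse-bump: 7 enters row 2 and ejects 5; 5 enters row 1 and ejects 4. So w(4) = 4. P is now [[5, 6], [7]].
Step i=3: Q has 3 at row 1, column 2; remove that cell from P, ejecting 6. So w(3) = 6. P is now [[5], [7]].
Step i=2: Q has 2 at row 2, column 1; remove 7 from row 2 of P and reverse-bump: 7 enters row 1 and ejects 5. So w(2) = 5. P is now [[7]].
Step i=1: Q has 1 at row 1, column 1; remove that cell from P, ejecting 7. So w(1) = 7. P is now [].

So w = 7 5 6 4 2 1 3.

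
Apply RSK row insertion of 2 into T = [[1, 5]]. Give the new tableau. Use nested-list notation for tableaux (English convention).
[[1, 2], [5]]

In row 1, 2 replaces 5 (the leftmost entry greater than 2); 5 is bumped to row 2. 5 starts a new row 2. The new tableau is [[1, 2], [5]].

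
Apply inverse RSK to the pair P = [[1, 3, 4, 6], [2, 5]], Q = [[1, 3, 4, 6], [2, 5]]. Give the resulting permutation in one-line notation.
2 1 3 5 4 6

Reverse the RSK construction: for i from n down to 1, find the cell of Q containing i, remove the entry at that cell from P, and reverse-bump it up through P; the value ejected from row 1 is w(i).

Step i=6: Q has 6 at row 1, column 4; remove that cell from P, ejecting 6. So w(6) = 6. P is now [[1, 3, 4], [2, 5]].
Step i=5: Q has 5 at row 2, column 2; remove 5 from row 2 of P and reverse-bump: 5 enters row 1 and ejects 4. So w(5) = 4. P is now [[1, 3, 5], [2]].
Step i=4: Q has 4 at row 1, column 3; remove that cell from P, ejecting 5. So w(4) = 5. P is now [[1, 3], [2]].
Step i=3: Q has 3 at row 1, column 2; remove that cell from P, ejecting 3. So w(3) = 3. P is now [[1], [2]].
Step i=2: Q has 2 at row 2, column 1; remove 2 from row 2 of P and reverse-bump: 2 enters row 1 and ejects 1. So w(2) = 1. P is now [[2]].
Step i=1: Q has 1 at row 1, column 1; remove that cell from P, ejecting 2. So w(1) = 2. P is now [].

So w = 2 1 3 5 4 6.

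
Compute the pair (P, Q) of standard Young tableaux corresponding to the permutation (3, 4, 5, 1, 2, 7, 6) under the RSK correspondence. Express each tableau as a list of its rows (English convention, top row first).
Insert each entry of the permutation into P by Schensted row insertion, recording in Q the position of each new cell.

Insert 3: appended to row 1. P = [[3]].
Insert 4: appended to row 1. P = [[3, 4]].
Insert 5: appended to row 1. P = [[3, 4, 5]].
Insert 1: 1 bumps 3 from row 1; 3 starts row 2. P = [[1, 4, 5], [3]].
Insert 2: 2 bumps 4 from row 1; 4 appends to row 2. P = [[1, 2, 5], [3, 4]].
Insert 7: appended to row 1. P = [[1, 2, 5, 7], [3, 4]].
Insert 6: 6 bumps 7 from row 1; 7 appends to row 2. P = [[1, 2, 5, 6], [3, 4, 7]].

So P = [[1, 2, 5, 6], [3, 4, 7]], Q = [[1, 2, 3, 6], [4, 5, 7]].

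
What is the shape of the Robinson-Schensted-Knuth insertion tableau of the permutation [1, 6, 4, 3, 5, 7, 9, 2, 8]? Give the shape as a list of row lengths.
Row-insert each entry into an empty tableau.

After inserting 1: P = [[1]].
After inserting 6: P = [[1, 6]].
After inserting 4: P = [[1, 4], [6]].
After inserting 3: P = [[1, 3], [4], [6]].
After inserting 5: P = [[1, 3, 5], [4], [6]].
After inserting 7: P = [[1, 3, 5, 7], [4], [6]].
After inserting 9: P = [[1, 3, 5, 7, 9], [4], [6]].
After inserting 2: P = [[1, 2, 5, 7, 9], [3], [4], [6]].
After inserting 8: P = [[1, 2, 5, 7, 8], [3, 9], [4], [6]].

The final insertion tableau P = [[1, 2, 5, 7, 8], [3, 9], [4], [6]] has shape [5, 2, 1, 1].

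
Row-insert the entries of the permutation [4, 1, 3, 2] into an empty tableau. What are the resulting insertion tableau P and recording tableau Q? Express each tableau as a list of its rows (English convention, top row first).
P = [[1, 2], [3], [4]], Q = [[1, 3], [2], [4]]

Insert each entry of the permutation into P by Schensted row insertion, recording in Q the position of each new cell.

Insert 4: appended to row 1. P = [[4]], Q = [[1]].
Insert 1: 1 bumps 4 from row 1; 4 starts row 2. P = [[1], [4]], Q = [[1], [2]].
Insert 3: appended to row 1. P = [[1, 3], [4]], Q = [[1, 3], [2]].
Insert 2: 2 bumps 3 from row 1; 3 bumps 4 from row 2; 4 starts row 3. P = [[1, 2], [3], [4]], Q = [[1, 3], [2], [4]].

So P = [[1, 2], [3], [4]], Q = [[1, 3], [2], [4]].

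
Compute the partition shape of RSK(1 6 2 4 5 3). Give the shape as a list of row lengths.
Row-insert each entry into an empty tableau.

After inserting 1: P = [[1]].
After inserting 6: P = [[1, 6]].
After inserting 2: P = [[1, 2], [6]].
After inserting 4: P = [[1, 2, 4], [6]].
After inserting 5: P = [[1, 2, 4, 5], [6]].
After inserting 3: P = [[1, 2, 3, 5], [4], [6]].

The final insertion tableau P = [[1, 2, 3, 5], [4], [6]] has shape [4, 1, 1].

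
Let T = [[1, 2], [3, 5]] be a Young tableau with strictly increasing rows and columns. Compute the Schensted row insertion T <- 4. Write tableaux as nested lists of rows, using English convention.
[[1, 2, 4], [3, 5]]

4 is larger than every entry of row 1, so it is appended to row 1. The new tableau is [[1, 2, 4], [3, 5]].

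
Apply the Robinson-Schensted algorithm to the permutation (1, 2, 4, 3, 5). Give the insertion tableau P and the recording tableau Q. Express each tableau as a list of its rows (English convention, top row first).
P = [[1, 2, 3, 5], [4]], Q = [[1, 2, 3, 5], [4]]

Insert each entry of the permutation into P by Schensted row insertion, recording in Q the position of each new cell.

Insert 1: appended to row 1. P = [[1]].
Insert 2: appended to row 1. P = [[1, 2]].
Insert 4: appended to row 1. P = [[1, 2, 4]].
Insert 3: 3 bumps 4 from row 1; 4 starts row 2. P = [[1, 2, 3], [4]].
Insert 5: appended to row 1. P = [[1, 2, 3, 5], [4]].

So P = [[1, 2, 3, 5], [4]], Q = [[1, 2, 3, 5], [4]].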